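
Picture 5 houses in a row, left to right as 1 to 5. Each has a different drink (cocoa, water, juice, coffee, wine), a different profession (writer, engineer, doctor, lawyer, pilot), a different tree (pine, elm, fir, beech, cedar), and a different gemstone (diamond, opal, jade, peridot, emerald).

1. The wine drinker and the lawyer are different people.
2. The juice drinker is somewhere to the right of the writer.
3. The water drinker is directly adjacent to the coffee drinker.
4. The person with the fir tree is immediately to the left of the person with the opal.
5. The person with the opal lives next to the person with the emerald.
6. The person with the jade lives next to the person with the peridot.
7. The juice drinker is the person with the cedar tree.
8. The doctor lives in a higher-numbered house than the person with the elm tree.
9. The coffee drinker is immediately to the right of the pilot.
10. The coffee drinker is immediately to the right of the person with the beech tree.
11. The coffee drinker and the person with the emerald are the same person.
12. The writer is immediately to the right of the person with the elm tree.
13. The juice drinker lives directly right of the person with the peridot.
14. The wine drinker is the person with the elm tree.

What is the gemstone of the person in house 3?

opal

The juice drinker is narrowed to house 3 or 4 or 5; consider each.
Placing it in house 3 and house 4 leads to a contradiction, so it's in house 5.
From clue 7, the person with the cedar tree must be in house 5.
From clue 13, the person with the peridot must be in house 4.
House 1's gemstone must be diamond (nothing else left).
So house 5 gets jade for gemstone.
The only tree still possible for house 4 is pine.
The only tree still possible for house 3 is elm.
By clue 12, the writer is in house 4.
Clue 14: the wine drinker is in house 3.
House 5 profession: only doctor fits.
From clue 3, the water drinker must be in house 1.
Clue 9: the pilot is in house 1.
By clue 10, the person with the beech tree is in house 1.
Clue 11: the person with the emerald is in house 2.
That leaves coffee as the drink for house 2.
That leaves cocoa as the drink for house 4.
House 3's profession must be engineer (nothing else left).
House 2's tree must be fir (nothing else left).
That leaves opal as the gemstone for house 3.
House 2's profession must be lawyer (nothing else left).
So: house 1 = water/pilot/beech/diamond, house 2 = coffee/lawyer/fir/emerald, house 3 = wine/engineer/elm/opal, house 4 = cocoa/writer/pine/peridot, house 5 = juice/doctor/cedar/jade.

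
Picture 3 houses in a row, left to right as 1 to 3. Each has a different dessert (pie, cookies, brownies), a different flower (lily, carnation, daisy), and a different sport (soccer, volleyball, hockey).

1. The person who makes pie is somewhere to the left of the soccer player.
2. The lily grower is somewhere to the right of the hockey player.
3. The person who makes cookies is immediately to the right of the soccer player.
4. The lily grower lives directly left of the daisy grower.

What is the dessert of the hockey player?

pie

The person who makes cookies is in house 3 (clue 3).
Clue 3 places the soccer player in house 2.
By clue 4, the lily grower is in house 2.
By clue 4, the daisy grower is in house 3.
So house 1 gets carnation for flower.
House 1's sport must be hockey (nothing else left).
So house 3 gets volleyball for sport.
Clue 1 places the person who makes pie in house 1.
So house 2 gets brownies for dessert.
So: house 1 = pie/carnation/hockey, house 2 = brownies/lily/soccer, house 3 = cookies/daisy/volleyball.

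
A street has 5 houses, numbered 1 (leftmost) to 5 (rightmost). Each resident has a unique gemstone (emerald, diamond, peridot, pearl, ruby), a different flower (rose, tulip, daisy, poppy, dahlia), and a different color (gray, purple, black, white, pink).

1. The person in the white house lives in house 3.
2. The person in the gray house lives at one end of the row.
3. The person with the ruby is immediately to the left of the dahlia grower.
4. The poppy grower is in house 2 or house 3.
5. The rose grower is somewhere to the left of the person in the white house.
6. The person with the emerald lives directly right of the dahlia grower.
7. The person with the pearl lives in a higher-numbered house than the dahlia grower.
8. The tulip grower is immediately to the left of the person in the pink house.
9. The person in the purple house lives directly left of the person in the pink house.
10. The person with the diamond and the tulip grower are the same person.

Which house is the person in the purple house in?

The person in the white house is in house 3 (clue 1).
The only flower still possible for house 5 is daisy.
The person with the diamond is narrowed to house 1 or 4; consider each.
Placing it in house 1 leads to a contradiction, so it's in house 4.
Clue 10 places the tulip grower in house 4.
House 1's flower must be rose (nothing else left).
From clue 6, the person with the emerald must be in house 3.
Clue 6 places the dahlia grower in house 2.
The person in the pink house is in house 5 (clue 8).
Clue 9: the person in the purple house is in house 4.
House 5's gemstone must be pearl (nothing else left).
That leaves poppy as the flower for house 3.
So house 2 gets black for color.
Clue 3: the person with the ruby is in house 1.
So house 2 gets peridot for gemstone.
House 1's color must be gray (nothing else left).
So: house 1 = ruby/rose/gray, house 2 = peridot/dahlia/black, house 3 = emerald/poppy/white, house 4 = diamond/tulip/purple, house 5 = pearl/daisy/pink.

4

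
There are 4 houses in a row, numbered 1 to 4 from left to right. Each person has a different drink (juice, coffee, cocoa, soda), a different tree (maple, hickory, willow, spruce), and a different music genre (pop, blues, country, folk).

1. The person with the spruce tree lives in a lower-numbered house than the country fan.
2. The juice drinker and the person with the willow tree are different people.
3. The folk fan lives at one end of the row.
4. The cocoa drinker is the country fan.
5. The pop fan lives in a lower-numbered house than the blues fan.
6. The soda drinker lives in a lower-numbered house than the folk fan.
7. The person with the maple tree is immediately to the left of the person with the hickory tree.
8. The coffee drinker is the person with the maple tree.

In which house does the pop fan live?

1

Clue 6 places the folk fan in house 4.
House 1's music genre must be pop (nothing else left).
So house 4 gets juice for drink.
So house 4 gets hickory for tree.
From clue 7, the person with the maple tree must be in house 3.
Clue 8: the coffee drinker is in house 3.
House 1's drink must be soda (nothing else left).
House 2 drink: only cocoa fits.
The country fan is in house 2 (clue 4).
House 3 music genre: only blues fits.
The person with the spruce tree is in house 1 (clue 1).
House 2 tree: only willow fits.
So: house 1 = soda/spruce/pop, house 2 = cocoa/willow/country, house 3 = coffee/maple/blues, house 4 = juice/hickory/folk.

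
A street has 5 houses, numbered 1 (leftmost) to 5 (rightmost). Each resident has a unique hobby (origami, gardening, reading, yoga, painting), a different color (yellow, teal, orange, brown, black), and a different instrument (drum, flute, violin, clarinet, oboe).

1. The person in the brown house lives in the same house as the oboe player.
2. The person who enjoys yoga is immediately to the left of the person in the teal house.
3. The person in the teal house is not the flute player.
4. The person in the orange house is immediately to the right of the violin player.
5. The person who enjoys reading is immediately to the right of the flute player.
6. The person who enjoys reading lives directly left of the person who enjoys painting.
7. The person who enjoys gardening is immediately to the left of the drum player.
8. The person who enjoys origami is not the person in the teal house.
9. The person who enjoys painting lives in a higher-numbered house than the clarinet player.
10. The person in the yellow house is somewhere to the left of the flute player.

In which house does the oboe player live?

The person who enjoys painting is narrowed to house 4 or 5; consider each.
Placing it in house 4 leads to a contradiction, so it's in house 5.
By clue 6, the person who enjoys reading is in house 4.
By clue 5, the flute player is in house 3.
House 5 instrument: only oboe fits.
Clue 1: the person in the brown house is in house 5.
House 2 hobby: only origami fits.
By clue 8, the person in the teal house is in house 4.
The person who enjoys yoga is in house 3 (clue 2).
That leaves gardening as the hobby for house 1.
From clue 7, the drum player must be in house 2.
That leaves violin as the instrument for house 1.
The only instrument still possible for house 4 is clarinet.
From clue 4, the person in the orange house must be in house 2.
So house 3 gets black for color.
House 1's color must be yellow (nothing else left).
So: house 1 = gardening/yellow/violin, house 2 = origami/orange/drum, house 3 = yoga/black/flute, house 4 = reading/teal/clarinet, house 5 = painting/brown/oboe.

5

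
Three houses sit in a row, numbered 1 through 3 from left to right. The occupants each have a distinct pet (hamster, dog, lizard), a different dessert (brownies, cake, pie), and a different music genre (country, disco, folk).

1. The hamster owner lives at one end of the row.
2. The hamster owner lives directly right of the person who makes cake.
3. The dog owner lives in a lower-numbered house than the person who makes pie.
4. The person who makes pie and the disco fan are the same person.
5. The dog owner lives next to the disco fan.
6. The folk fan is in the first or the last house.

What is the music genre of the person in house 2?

country

From clue 2, the hamster owner must be in house 3.
Clue 2 places the person who makes cake in house 2.
That leaves brownies as the dessert for house 1.
House 3 dessert: only pie fits.
The disco fan is in house 3 (clue 4).
The dog owner is in house 2 (clue 5).
House 1's pet must be lizard (nothing else left).
The only music genre still possible for house 1 is folk.
House 2 music genre: only country fits.
So: house 1 = lizard/brownies/folk, house 2 = dog/cake/country, house 3 = hamster/pie/disco.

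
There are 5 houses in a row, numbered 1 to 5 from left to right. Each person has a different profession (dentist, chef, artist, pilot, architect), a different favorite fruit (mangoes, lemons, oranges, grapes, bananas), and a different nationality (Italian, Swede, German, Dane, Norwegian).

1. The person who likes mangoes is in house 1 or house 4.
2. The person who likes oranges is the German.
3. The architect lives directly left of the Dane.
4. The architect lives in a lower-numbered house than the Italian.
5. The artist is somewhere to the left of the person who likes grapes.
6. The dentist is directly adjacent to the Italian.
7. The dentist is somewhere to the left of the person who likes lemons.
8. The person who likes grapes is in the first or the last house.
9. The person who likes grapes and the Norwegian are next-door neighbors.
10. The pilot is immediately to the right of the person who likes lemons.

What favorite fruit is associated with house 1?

The person who likes grapes is in house 5 (clue 8).
By clue 9, the Norwegian is in house 4.
So house 5 gets Swede for nationality.
House 1's nationality must be German (nothing else left).
The person who likes oranges is in house 1 (clue 2).
House 4's favorite fruit must be mangoes (nothing else left).
The only profession still possible for house 5 is chef.
The architect is narrowed to house 1 or 2; consider each.
Placing it in house 2 leads to a contradiction, so it's in house 1.
Clue 3: the Dane is in house 2.
So house 3 gets Italian for nationality.
Clue 7 places the person who likes lemons in house 3.
Clue 10 places the pilot in house 4.
So house 2 gets dentist for profession.
That leaves artist as the profession for house 3.
So house 2 gets bananas for favorite fruit.
So: house 1 = architect/oranges/German, house 2 = dentist/bananas/Dane, house 3 = artist/lemons/Italian, house 4 = pilot/mangoes/Norwegian, house 5 = chef/grapes/Swede.

oranges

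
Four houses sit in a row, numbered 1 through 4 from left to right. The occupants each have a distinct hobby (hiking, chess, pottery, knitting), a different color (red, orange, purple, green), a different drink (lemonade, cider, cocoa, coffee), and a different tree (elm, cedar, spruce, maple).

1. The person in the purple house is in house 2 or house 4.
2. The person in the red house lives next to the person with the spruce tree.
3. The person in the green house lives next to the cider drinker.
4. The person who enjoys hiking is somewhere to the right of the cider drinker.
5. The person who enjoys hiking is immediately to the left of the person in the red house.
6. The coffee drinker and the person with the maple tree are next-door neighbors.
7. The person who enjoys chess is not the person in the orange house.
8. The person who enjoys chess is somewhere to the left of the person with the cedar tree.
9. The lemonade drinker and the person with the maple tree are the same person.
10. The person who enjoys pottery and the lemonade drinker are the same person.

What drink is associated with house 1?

The person who enjoys hiking is narrowed to house 2 or 3; consider each.
Placing it in house 2 leads to a contradiction, so it's in house 3.
From clue 5, the person in the red house must be in house 4.
The only color still possible for house 2 is purple.
Clue 2 places the person with the spruce tree in house 3.
Clue 3 places the cider drinker in house 2.
Clue 9: the lemonade drinker is in house 4.
By clue 9, the person with the maple tree is in house 4.
By clue 10, the person who enjoys pottery is in house 4.
House 1 tree: only elm fits.
House 2 tree: only cedar fits.
Clue 6: the coffee drinker is in house 3.
Clue 8: the person who enjoys chess is in house 1.
House 2 hobby: only knitting fits.
That leaves cocoa as the drink for house 1.
Clue 7 places the person in the orange house in house 3.
House 1 color: only green fits.
So: house 1 = chess/green/cocoa/elm, house 2 = knitting/purple/cider/cedar, house 3 = hiking/orange/coffee/spruce, house 4 = pottery/red/lemonade/maple.

cocoa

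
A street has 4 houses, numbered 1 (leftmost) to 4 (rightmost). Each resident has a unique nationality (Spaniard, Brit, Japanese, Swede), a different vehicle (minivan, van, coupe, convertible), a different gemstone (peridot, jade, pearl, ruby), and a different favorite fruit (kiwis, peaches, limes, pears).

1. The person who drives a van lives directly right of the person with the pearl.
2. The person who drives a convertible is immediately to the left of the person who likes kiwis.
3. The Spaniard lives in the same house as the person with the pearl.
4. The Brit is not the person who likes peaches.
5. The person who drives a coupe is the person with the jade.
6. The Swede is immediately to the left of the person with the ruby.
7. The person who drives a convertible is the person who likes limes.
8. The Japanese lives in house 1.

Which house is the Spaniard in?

2

Clue 8: the Japanese is in house 1.
House 4 nationality: only Brit fits.
The Spaniard is narrowed to house 2 or 3; consider each.
Placing it in house 3 leads to a contradiction, so it's in house 2.
Clue 3 places the person with the pearl in house 2.
House 3's nationality must be Swede (nothing else left).
Clue 1: the person who drives a van is in house 3.
The person with the ruby is in house 4 (clue 6).
Clue 5 places the person who drives a coupe in house 1.
Clue 5 places the person with the jade in house 1.
The only vehicle still possible for house 2 is convertible.
The only vehicle still possible for house 4 is minivan.
The only gemstone still possible for house 3 is peridot.
The only favorite fruit still possible for house 4 is pears.
The person who likes kiwis is in house 3 (clue 2).
The person who likes limes is in house 2 (clue 7).
So house 1 gets peaches for favorite fruit.
So: house 1 = Japanese/coupe/jade/peaches, house 2 = Spaniard/convertible/pearl/limes, house 3 = Swede/van/peridot/kiwis, house 4 = Brit/minivan/ruby/pears.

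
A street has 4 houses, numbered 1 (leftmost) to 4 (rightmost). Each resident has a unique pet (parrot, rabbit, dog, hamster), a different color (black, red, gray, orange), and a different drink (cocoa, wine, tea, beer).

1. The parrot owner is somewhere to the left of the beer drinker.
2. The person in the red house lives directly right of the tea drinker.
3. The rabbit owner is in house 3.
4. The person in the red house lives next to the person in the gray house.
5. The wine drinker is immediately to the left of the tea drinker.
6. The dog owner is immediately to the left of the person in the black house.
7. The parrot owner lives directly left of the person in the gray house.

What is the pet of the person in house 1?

dog

Clue 3 places the rabbit owner in house 3.
House 4 pet: only hamster fits.
House 1's color must be orange (nothing else left).
House 4 color: only red fits.
From clue 2, the tea drinker must be in house 3.
From clue 4, the person in the gray house must be in house 3.
Clue 5: the wine drinker is in house 2.
From clue 7, the parrot owner must be in house 2.
So house 1 gets dog for pet.
That leaves black as the color for house 2.
The only drink still possible for house 1 is cocoa.
So house 4 gets beer for drink.
So: house 1 = dog/orange/cocoa, house 2 = parrot/black/wine, house 3 = rabbit/gray/tea, house 4 = hamster/red/beer.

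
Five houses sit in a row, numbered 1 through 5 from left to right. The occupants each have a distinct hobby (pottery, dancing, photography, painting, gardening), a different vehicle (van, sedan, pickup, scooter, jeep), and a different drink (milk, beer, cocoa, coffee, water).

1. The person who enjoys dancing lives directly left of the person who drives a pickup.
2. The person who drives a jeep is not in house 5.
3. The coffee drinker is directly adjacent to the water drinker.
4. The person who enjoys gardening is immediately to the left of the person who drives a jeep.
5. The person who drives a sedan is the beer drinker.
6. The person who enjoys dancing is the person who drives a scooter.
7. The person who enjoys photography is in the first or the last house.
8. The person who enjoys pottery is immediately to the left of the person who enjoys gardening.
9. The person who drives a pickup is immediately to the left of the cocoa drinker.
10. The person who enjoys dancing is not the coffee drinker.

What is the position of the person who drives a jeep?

4

House 4's hobby must be painting (nothing else left).
House 5 hobby: only photography fits.
The person who enjoys gardening is narrowed to house 2 or 3; consider each.
Placing it in house 2 leads to a contradiction, so it's in house 3.
Clue 4 places the person who drives a jeep in house 4.
The person who enjoys pottery is in house 2 (clue 8).
House 1 hobby: only dancing fits.
The person who drives a pickup is in house 2 (clue 1).
By clue 6, the person who drives a scooter is in house 1.
By clue 9, the cocoa drinker is in house 3.
Clue 5 places the person who drives a sedan in house 5.
The beer drinker is in house 5 (clue 5).
House 3's vehicle must be van (nothing else left).
Clue 3 places the coffee drinker in house 2.
By clue 3, the water drinker is in house 1.
House 4 drink: only milk fits.
So: house 1 = dancing/scooter/water, house 2 = pottery/pickup/coffee, house 3 = gardening/van/cocoa, house 4 = painting/jeep/milk, house 5 = photography/sedan/beer.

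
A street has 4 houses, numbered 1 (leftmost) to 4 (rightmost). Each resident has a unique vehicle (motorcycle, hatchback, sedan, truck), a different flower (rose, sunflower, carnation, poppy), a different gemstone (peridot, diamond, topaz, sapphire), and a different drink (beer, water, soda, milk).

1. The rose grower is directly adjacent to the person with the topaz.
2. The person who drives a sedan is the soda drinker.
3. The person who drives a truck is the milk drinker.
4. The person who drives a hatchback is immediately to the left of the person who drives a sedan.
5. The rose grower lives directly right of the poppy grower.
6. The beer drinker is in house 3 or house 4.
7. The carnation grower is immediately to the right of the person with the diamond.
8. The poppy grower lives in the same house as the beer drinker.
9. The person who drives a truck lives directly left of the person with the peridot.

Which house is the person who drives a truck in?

1

The poppy grower is in house 3 (clue 8).
By clue 8, the beer drinker is in house 3.
House 1 flower: only sunflower fits.
The rose grower is in house 4 (clue 5).
The only flower still possible for house 2 is carnation.
House 4's gemstone must be sapphire (nothing else left).
Clue 1: the person with the topaz is in house 3.
Clue 7: the person with the diamond is in house 1.
House 2 gemstone: only peridot fits.
The person who drives a truck is in house 1 (clue 9).
Clue 3 places the milk drinker in house 1.
By clue 4, the person who drives a sedan is in house 4.
The only vehicle still possible for house 2 is motorcycle.
House 3 vehicle: only hatchback fits.
From clue 2, the soda drinker must be in house 4.
House 2 drink: only water fits.
So: house 1 = truck/sunflower/diamond/milk, house 2 = motorcycle/carnation/peridot/water, house 3 = hatchback/poppy/topaz/beer, house 4 = sedan/rose/sapphire/soda.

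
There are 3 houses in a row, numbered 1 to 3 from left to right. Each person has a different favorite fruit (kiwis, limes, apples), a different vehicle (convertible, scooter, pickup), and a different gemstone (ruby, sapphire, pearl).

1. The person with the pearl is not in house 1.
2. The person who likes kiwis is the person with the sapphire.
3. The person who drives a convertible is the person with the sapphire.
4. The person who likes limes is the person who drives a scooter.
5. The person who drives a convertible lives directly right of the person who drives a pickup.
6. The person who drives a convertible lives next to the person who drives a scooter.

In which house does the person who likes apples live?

1

The only gemstone still possible for house 1 is ruby.
The person who likes kiwis is narrowed to house 2 or 3; consider each.
Placing it in house 3 leads to a contradiction, so it's in house 2.
Clue 2 places the person with the sapphire in house 2.
Clue 3: the person who drives a convertible is in house 2.
From clue 5, the person who drives a pickup must be in house 1.
The only vehicle still possible for house 3 is scooter.
The only gemstone still possible for house 3 is pearl.
Clue 4 places the person who likes limes in house 3.
House 1 favorite fruit: only apples fits.
So: house 1 = apples/pickup/ruby, house 2 = kiwis/convertible/sapphire, house 3 = limes/scooter/pearl.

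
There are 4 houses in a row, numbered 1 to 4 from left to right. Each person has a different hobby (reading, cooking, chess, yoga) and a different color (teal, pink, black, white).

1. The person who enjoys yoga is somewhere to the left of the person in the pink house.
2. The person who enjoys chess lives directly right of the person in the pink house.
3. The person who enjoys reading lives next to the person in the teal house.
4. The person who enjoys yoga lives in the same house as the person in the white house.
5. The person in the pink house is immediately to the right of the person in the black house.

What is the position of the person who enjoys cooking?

2

So house 4 gets teal for color.
The person who enjoys reading is in house 3 (clue 3).
So house 4 gets chess for hobby.
So house 3 gets pink for color.
Clue 5 places the person in the black house in house 2.
So house 1 gets white for color.
Clue 4: the person who enjoys yoga is in house 1.
House 2 hobby: only cooking fits.
So: house 1 = yoga/white, house 2 = cooking/black, house 3 = reading/pink, house 4 = chess/teal.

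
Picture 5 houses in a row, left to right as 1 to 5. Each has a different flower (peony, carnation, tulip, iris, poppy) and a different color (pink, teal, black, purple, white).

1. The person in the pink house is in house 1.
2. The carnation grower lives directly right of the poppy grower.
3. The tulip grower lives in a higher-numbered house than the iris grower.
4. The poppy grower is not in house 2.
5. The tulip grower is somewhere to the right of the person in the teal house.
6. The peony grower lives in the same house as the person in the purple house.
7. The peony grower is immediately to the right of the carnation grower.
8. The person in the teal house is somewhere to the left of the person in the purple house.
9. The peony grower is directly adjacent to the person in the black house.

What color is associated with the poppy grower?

pink

From clue 1, the person in the pink house must be in house 1.
The carnation grower is narrowed to house 2 or 4; consider each.
Placing it in house 4 leads to a contradiction, so it's in house 2.
From clue 2, the poppy grower must be in house 1.
By clue 7, the peony grower is in house 3.
That leaves tulip as the flower for house 5.
Clue 6 places the person in the purple house in house 3.
Clue 8 places the person in the teal house in house 2.
House 4 flower: only iris fits.
The only color still possible for house 4 is black.
House 5's color must be white (nothing else left).
So: house 1 = poppy/pink, house 2 = carnation/teal, house 3 = peony/purple, house 4 = iris/black, house 5 = tulip/white.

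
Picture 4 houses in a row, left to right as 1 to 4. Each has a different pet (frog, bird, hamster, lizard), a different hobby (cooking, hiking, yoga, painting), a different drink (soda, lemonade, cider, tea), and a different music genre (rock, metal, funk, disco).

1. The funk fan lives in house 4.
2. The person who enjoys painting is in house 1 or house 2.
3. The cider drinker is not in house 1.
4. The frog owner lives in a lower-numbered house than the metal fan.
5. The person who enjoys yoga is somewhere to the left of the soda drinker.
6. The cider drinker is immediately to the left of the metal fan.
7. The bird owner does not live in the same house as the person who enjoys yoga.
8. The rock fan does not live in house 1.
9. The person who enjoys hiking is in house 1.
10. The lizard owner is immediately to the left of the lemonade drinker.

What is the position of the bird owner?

From clue 1, the funk fan must be in house 4.
Clue 9: the person who enjoys hiking is in house 1.
The only hobby still possible for house 2 is painting.
House 4 hobby: only cooking fits.
So house 1 gets tea for drink.
The only music genre still possible for house 1 is disco.
House 2 music genre: only rock fits.
House 3 music genre: only metal fits.
The soda drinker is in house 4 (clue 5).
Clue 6: the cider drinker is in house 2.
House 3 hobby: only yoga fits.
So house 3 gets lemonade for drink.
Clue 10: the lizard owner is in house 2.
House 3 pet: only hamster fits.
That leaves bird as the pet for house 4.
That leaves frog as the pet for house 1.
So: house 1 = frog/hiking/tea/disco, house 2 = lizard/painting/cider/rock, house 3 = hamster/yoga/lemonade/metal, house 4 = bird/cooking/soda/funk.

4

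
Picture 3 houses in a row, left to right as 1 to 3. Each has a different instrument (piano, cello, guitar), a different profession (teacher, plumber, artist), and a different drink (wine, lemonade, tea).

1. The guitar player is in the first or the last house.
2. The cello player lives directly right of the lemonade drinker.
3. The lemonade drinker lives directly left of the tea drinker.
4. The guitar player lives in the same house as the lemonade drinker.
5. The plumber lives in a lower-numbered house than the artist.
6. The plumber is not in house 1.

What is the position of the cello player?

2

The guitar player is in house 1 (clue 4).
From clue 4, the lemonade drinker must be in house 1.
By clue 6, the plumber is in house 2.
House 1 profession: only teacher fits.
House 3's profession must be artist (nothing else left).
Clue 2 places the cello player in house 2.
Clue 3: the tea drinker is in house 2.
House 3's instrument must be piano (nothing else left).
The only drink still possible for house 3 is wine.
So: house 1 = guitar/teacher/lemonade, house 2 = cello/plumber/tea, house 3 = piano/artist/wine.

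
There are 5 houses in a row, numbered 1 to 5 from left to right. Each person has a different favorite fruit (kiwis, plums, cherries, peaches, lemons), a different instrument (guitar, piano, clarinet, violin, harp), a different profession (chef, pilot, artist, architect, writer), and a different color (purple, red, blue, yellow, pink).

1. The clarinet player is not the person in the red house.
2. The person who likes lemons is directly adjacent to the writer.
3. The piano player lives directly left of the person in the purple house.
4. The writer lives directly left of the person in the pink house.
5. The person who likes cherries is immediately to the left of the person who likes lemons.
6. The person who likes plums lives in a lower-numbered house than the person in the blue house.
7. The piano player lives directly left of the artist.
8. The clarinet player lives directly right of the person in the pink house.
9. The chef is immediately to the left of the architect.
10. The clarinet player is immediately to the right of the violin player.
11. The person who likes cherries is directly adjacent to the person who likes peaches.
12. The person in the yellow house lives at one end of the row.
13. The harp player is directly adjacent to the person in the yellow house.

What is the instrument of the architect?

clarinet

That leaves kiwis as the favorite fruit for house 5.
The harp player is narrowed to house 2 or 4; consider each.
Placing it in house 4 leads to a contradiction, so it's in house 2.
From clue 13, the person in the yellow house must be in house 1.
The clarinet player is narrowed to house 4 or 5; consider each.
Placing it in house 4 leads to a contradiction, so it's in house 5.
Clue 8: the person in the pink house is in house 4.
Clue 10: the violin player is in house 4.
By clue 3, the piano player is in house 1.
Clue 3 places the person in the purple house in house 2.
By clue 4, the writer is in house 3.
Clue 7: the artist is in house 2.
The only instrument still possible for house 3 is guitar.
That leaves red as the color for house 3.
House 5 color: only blue fits.
By clue 9, the chef is in house 4.
The architect is in house 5 (clue 9).
So house 1 gets pilot for profession.
The person who likes cherries is narrowed to house 1 or 3; consider each.
Placing it in house 1 leads to a contradiction, so it's in house 3.
By clue 5, the person who likes lemons is in house 4.
So house 1 gets plums for favorite fruit.
House 2's favorite fruit must be peaches (nothing else left).
So: house 1 = plums/piano/pilot/yellow, house 2 = peaches/harp/artist/purple, house 3 = cherries/guitar/writer/red, house 4 = lemons/violin/chef/pink, house 5 = kiwis/clarinet/architect/blue.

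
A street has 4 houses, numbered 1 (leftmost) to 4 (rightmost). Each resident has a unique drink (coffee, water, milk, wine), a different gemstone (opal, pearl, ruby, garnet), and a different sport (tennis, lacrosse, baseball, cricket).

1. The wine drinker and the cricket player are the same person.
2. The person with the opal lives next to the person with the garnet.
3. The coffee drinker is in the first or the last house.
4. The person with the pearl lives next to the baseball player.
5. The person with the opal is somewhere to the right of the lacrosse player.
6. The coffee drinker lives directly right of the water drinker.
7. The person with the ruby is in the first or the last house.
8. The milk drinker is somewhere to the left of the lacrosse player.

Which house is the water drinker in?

3

Clue 6 places the coffee drinker in house 4.
Clue 6 places the water drinker in house 3.
The milk drinker is narrowed to house 1 or 2; consider each.
Placing it in house 2 leads to a contradiction, so it's in house 1.
The only drink still possible for house 2 is wine.
The cricket player is in house 2 (clue 1).
Clue 5 places the person with the opal in house 4.
House 1 gemstone: only ruby fits.
The only sport still possible for house 3 is lacrosse.
Clue 2 places the person with the garnet in house 3.
So house 2 gets pearl for gemstone.
From clue 4, the baseball player must be in house 1.
That leaves tennis as the sport for house 4.
So: house 1 = milk/ruby/baseball, house 2 = wine/pearl/cricket, house 3 = water/garnet/lacrosse, house 4 = coffee/opal/tennis.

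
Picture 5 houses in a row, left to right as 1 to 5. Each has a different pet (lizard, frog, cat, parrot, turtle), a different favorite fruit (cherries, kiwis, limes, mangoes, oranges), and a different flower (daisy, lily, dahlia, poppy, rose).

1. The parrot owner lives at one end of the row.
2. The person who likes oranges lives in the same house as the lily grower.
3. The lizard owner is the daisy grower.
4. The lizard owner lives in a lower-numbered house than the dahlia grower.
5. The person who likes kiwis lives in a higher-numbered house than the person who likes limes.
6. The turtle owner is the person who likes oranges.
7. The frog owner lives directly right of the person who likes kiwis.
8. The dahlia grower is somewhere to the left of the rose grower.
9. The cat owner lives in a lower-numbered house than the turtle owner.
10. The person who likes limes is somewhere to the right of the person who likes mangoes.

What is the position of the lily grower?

5

The frog owner is narrowed to house 4 or 5; consider each.
Placing it in house 5 leads to a contradiction, so it's in house 4.
The person who likes kiwis is in house 3 (clue 7).
House 1 favorite fruit: only mangoes fits.
House 2 favorite fruit: only limes fits.
Clue 6: the turtle owner is in house 5.
The person who likes oranges is in house 5 (clue 6).
That leaves cherries as the favorite fruit for house 4.
Clue 2 places the lily grower in house 5.
The only pet still possible for house 1 is parrot.
Clue 8 places the dahlia grower in house 3.
By clue 8, the rose grower is in house 4.
So house 1 gets poppy for flower.
House 2's flower must be daisy (nothing else left).
By clue 3, the lizard owner is in house 2.
House 3 pet: only cat fits.
So: house 1 = parrot/mangoes/poppy, house 2 = lizard/limes/daisy, house 3 = cat/kiwis/dahlia, house 4 = frog/cherries/rose, house 5 = turtle/oranges/lily.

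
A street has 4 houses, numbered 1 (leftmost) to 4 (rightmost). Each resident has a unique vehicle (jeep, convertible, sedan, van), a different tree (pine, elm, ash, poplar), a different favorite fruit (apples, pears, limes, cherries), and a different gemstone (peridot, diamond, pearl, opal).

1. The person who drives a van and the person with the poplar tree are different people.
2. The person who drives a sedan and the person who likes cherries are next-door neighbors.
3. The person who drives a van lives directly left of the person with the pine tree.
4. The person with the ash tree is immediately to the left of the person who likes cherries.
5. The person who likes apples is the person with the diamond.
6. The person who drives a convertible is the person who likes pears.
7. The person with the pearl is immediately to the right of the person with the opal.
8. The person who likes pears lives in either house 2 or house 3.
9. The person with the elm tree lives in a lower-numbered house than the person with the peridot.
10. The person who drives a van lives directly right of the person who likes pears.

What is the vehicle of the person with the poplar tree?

Clue 10 places the person who drives a van in house 3.
The person who likes pears is in house 2 (clue 10).
Clue 2 places the person who likes cherries in house 3.
Clue 3 places the person with the pine tree in house 4.
By clue 4, the person with the ash tree is in house 2.
From clue 6, the person who drives a convertible must be in house 2.
That leaves jeep as the vehicle for house 1.
House 4 vehicle: only sedan fits.
House 1's tree must be poplar (nothing else left).
House 3's tree must be elm (nothing else left).
By clue 9, the person with the peridot is in house 4.
So house 1 gets diamond for gemstone.
From clue 5, the person who likes apples must be in house 1.
Clue 7 places the person with the pearl in house 3.
The person with the opal is in house 2 (clue 7).
The only favorite fruit still possible for house 4 is limes.
So: house 1 = jeep/poplar/apples/diamond, house 2 = convertible/ash/pears/opal, house 3 = van/elm/cherries/pearl, house 4 = sedan/pine/limes/peridot.

jeep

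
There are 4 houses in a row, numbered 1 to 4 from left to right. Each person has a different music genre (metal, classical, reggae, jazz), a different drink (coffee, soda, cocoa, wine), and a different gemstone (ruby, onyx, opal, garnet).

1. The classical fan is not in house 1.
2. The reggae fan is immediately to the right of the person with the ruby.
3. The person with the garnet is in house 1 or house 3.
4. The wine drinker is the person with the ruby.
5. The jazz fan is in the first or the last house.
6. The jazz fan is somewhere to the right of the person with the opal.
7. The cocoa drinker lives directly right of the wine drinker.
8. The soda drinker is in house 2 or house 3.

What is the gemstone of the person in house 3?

garnet

From clue 6, the jazz fan must be in house 4.
House 1 music genre: only metal fits.
The only gemstone still possible for house 4 is onyx.
That leaves coffee as the drink for house 4.
That leaves wine as the drink for house 1.
The person with the ruby is in house 1 (clue 4).
By clue 7, the cocoa drinker is in house 2.
House 3 drink: only soda fits.
That leaves opal as the gemstone for house 2.
House 3 gemstone: only garnet fits.
By clue 2, the reggae fan is in house 2.
So house 3 gets classical for music genre.
So: house 1 = metal/wine/ruby, house 2 = reggae/cocoa/opal, house 3 = classical/soda/garnet, house 4 = jazz/coffee/onyx.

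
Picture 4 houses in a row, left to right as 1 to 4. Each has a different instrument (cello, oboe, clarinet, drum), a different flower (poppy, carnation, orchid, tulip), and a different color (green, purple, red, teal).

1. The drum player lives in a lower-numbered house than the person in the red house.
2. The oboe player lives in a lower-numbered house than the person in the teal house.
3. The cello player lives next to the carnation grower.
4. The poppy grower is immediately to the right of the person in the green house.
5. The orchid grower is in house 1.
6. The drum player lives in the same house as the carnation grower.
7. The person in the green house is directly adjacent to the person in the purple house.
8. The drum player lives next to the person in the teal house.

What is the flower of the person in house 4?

From clue 5, the orchid grower must be in house 1.
The drum player is narrowed to house 2 or 3; consider each.
Placing it in house 3 leads to a contradiction, so it's in house 2.
By clue 6, the carnation grower is in house 2.
Clue 8: the person in the teal house is in house 3.
The oboe player is in house 1 (clue 2).
From clue 4, the poppy grower must be in house 3.
From clue 4, the person in the green house must be in house 2.
Clue 7: the person in the purple house is in house 1.
House 4 instrument: only clarinet fits.
House 4 flower: only tulip fits.
House 4's color must be red (nothing else left).
House 3's instrument must be cello (nothing else left).
So: house 1 = oboe/orchid/purple, house 2 = drum/carnation/green, house 3 = cello/poppy/teal, house 4 = clarinet/tulip/red.

tulip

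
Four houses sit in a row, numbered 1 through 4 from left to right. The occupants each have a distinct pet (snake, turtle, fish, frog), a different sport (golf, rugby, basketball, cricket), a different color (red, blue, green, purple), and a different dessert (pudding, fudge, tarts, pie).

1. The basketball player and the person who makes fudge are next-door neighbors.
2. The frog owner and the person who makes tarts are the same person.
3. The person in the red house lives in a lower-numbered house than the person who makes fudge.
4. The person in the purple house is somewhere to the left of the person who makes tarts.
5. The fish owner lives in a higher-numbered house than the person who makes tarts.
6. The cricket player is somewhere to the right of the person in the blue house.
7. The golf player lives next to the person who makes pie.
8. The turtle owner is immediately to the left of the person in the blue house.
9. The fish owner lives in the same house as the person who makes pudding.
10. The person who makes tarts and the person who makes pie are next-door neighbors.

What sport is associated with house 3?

basketball

The only color still possible for house 4 is green.
The only dessert still possible for house 1 is pie.
Clue 7: the golf player is in house 2.
Clue 10 places the person who makes tarts in house 2.
From clue 2, the frog owner must be in house 2.
From clue 4, the person in the purple house must be in house 1.
House 1's sport must be rugby (nothing else left).
Clue 8: the person in the blue house is in house 2.
House 1's pet must be turtle (nothing else left).
House 3's color must be red (nothing else left).
From clue 3, the person who makes fudge must be in house 4.
House 3's dessert must be pudding (nothing else left).
By clue 1, the basketball player is in house 3.
Clue 9: the fish owner is in house 3.
The only pet still possible for house 4 is snake.
House 4's sport must be cricket (nothing else left).
So: house 1 = turtle/rugby/purple/pie, house 2 = frog/golf/blue/tarts, house 3 = fish/basketball/red/pudding, house 4 = snake/cricket/green/fudge.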